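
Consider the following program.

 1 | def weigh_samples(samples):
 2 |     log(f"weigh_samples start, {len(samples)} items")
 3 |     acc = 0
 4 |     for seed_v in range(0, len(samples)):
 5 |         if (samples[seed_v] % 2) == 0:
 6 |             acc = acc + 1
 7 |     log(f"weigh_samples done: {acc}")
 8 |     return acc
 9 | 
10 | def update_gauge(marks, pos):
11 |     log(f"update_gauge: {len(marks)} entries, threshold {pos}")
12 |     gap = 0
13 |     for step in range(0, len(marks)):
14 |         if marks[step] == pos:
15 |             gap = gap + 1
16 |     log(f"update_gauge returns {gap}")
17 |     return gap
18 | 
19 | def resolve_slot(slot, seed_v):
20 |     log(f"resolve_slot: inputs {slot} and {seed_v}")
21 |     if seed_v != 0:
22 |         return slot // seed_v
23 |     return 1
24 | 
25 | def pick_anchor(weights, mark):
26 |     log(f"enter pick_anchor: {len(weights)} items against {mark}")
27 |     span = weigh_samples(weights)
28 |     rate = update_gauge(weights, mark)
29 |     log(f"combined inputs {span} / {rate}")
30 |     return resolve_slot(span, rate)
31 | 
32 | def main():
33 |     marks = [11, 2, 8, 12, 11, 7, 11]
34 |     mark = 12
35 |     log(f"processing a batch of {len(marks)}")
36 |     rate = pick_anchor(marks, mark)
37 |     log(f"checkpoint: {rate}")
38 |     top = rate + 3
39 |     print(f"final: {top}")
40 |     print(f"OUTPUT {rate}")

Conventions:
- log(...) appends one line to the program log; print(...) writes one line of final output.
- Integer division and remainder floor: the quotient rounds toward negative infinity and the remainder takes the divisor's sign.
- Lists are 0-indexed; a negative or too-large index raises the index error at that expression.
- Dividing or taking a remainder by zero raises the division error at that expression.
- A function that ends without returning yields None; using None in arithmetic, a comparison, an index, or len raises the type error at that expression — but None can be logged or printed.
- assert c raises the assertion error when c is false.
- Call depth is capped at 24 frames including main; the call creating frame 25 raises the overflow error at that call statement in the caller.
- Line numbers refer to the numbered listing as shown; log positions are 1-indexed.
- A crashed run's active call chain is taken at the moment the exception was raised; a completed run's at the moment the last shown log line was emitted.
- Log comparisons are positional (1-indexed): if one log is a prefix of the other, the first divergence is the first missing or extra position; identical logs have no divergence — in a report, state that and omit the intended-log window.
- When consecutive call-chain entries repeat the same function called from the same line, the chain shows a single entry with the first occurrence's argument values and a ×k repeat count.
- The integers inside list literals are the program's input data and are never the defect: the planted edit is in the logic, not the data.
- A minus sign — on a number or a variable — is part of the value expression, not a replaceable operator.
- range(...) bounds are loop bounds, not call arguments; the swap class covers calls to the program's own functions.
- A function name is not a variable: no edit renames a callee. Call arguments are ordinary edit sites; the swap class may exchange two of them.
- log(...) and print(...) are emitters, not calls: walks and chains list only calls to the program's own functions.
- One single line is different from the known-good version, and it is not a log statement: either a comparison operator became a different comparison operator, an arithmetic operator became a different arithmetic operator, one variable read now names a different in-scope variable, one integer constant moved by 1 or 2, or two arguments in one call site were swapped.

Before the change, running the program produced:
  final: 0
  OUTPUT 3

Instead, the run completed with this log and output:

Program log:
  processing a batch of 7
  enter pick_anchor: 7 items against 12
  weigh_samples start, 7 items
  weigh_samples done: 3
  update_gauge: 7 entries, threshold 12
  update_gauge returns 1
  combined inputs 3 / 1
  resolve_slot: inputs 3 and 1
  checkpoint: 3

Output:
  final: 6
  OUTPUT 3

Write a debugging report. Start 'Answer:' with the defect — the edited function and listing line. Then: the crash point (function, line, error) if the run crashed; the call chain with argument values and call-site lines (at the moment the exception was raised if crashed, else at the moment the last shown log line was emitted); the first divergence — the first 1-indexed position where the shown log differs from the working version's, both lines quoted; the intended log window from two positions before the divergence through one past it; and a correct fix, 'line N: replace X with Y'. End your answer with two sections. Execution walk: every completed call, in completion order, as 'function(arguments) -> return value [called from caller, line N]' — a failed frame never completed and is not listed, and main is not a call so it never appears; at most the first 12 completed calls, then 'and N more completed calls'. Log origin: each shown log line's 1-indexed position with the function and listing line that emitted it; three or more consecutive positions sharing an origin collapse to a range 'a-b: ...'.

Answer: the defect is in main at line 38.
Core observation: The two runs log identically and part ways only at the printed values.
Call chain: main.
First divergence: none — the logs agree in full.
Execution walk:
  weigh_samples([11, 2, 8, 12, 11, 7, 11]) -> 3  [called from pick_anchor, line 27]
  update_gauge([11, 2, 8, 12, 11, 7, 11], 12) -> 1  [called from pick_anchor, line 28]
  resolve_slot(3, 1) -> 3  [called from pick_anchor, line 30]
  pick_anchor([11, 2, 8, 12, 11, 7, 11], 12) -> 3  [called from main, line 36]
Log line origins:
  1: logged in main at line 35
  2: logged in pick_anchor at line 26
  3: logged in weigh_samples at line 2
  4: logged in weigh_samples at line 7
  5: logged in update_gauge at line 11
  6: logged in update_gauge at line 16
  7: logged in pick_anchor at line 29
  8: logged in resolve_slot at line 20
  9: logged in main at line 37
A correct fix: line 38: replace `+` with `-`.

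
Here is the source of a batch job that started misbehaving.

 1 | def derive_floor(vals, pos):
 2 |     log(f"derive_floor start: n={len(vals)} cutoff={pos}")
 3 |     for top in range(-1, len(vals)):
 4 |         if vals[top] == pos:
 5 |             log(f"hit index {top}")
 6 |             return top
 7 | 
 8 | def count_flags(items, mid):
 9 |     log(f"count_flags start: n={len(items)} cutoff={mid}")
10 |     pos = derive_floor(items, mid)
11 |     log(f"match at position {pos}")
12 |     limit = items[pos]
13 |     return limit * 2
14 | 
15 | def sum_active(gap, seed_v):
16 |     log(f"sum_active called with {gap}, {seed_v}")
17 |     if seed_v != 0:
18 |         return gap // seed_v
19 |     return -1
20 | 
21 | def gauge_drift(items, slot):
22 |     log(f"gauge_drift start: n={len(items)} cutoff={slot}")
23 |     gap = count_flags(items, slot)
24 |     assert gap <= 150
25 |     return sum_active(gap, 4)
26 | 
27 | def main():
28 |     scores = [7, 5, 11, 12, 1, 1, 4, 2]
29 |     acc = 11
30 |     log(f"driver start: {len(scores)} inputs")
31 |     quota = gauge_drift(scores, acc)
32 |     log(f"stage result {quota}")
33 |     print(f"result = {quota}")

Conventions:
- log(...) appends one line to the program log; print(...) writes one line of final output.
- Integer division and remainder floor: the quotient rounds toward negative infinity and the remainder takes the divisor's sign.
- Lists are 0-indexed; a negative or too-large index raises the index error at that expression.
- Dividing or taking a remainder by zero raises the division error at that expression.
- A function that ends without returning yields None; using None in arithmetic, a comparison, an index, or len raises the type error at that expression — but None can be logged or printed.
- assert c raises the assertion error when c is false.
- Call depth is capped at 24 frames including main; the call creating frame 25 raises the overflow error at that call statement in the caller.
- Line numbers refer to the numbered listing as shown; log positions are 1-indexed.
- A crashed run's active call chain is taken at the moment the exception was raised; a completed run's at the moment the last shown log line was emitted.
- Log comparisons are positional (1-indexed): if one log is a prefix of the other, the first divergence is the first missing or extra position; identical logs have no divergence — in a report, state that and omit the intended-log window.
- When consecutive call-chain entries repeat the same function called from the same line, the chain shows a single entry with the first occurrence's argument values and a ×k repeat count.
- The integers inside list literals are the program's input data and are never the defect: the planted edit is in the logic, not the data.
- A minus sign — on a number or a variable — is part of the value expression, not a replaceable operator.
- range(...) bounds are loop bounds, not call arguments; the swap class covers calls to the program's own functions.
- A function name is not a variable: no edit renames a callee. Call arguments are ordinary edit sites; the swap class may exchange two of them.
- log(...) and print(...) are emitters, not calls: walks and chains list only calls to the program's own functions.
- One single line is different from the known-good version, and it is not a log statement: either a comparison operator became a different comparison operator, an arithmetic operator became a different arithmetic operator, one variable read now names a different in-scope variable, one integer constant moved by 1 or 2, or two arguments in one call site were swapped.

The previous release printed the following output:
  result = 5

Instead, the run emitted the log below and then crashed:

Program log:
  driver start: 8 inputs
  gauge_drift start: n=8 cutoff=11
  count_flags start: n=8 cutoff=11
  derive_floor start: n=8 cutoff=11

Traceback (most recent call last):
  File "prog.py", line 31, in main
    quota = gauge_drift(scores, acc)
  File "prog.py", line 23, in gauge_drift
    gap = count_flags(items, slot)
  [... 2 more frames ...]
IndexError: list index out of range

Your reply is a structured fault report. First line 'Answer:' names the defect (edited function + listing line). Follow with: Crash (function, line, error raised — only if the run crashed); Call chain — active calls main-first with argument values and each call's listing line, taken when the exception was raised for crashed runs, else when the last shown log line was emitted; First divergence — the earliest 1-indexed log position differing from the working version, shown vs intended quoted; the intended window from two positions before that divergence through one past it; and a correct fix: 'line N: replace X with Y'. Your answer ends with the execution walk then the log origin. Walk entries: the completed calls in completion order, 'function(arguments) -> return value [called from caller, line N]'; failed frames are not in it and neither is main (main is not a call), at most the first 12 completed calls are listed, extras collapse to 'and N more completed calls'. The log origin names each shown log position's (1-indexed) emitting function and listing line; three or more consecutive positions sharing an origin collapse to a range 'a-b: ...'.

Answer: the defect is in derive_floor at line 3.
Core observation: After 4 matching log lines the faulty run goes silent, while the working version continues with 'hit index 2'.
Crash: derive_floor, line 4, IndexError.
Call chain: main -> gauge_drift([7, 5, 11, 12, 1, 1, 4, 2], 11) (called at line 31) -> count_flags([7, 5, 11, 12, 1, 1, 4, 2], 11) (called at line 23) -> derive_floor([7, 5, 11, 12, 1, 1, 4, 2], 11) (called at line 10).
First divergence: position 5 — after 4 matching lines the faulty run goes silent; intended next line 'hit index 2'.
Intended log window:
  3: count_flags start: n=8 cutoff=11
  4: derive_floor start: n=8 cutoff=11
  5: hit index 2
  6: match at position 2
Execution walk:
  (no call completed)
Log origins:
  1: logged in main at line 30
  2: logged in gauge_drift at line 22
  3: logged in count_flags at line 9
  4: logged in derive_floor at line 2
A correct fix: line 3: replace `-1` with `0`.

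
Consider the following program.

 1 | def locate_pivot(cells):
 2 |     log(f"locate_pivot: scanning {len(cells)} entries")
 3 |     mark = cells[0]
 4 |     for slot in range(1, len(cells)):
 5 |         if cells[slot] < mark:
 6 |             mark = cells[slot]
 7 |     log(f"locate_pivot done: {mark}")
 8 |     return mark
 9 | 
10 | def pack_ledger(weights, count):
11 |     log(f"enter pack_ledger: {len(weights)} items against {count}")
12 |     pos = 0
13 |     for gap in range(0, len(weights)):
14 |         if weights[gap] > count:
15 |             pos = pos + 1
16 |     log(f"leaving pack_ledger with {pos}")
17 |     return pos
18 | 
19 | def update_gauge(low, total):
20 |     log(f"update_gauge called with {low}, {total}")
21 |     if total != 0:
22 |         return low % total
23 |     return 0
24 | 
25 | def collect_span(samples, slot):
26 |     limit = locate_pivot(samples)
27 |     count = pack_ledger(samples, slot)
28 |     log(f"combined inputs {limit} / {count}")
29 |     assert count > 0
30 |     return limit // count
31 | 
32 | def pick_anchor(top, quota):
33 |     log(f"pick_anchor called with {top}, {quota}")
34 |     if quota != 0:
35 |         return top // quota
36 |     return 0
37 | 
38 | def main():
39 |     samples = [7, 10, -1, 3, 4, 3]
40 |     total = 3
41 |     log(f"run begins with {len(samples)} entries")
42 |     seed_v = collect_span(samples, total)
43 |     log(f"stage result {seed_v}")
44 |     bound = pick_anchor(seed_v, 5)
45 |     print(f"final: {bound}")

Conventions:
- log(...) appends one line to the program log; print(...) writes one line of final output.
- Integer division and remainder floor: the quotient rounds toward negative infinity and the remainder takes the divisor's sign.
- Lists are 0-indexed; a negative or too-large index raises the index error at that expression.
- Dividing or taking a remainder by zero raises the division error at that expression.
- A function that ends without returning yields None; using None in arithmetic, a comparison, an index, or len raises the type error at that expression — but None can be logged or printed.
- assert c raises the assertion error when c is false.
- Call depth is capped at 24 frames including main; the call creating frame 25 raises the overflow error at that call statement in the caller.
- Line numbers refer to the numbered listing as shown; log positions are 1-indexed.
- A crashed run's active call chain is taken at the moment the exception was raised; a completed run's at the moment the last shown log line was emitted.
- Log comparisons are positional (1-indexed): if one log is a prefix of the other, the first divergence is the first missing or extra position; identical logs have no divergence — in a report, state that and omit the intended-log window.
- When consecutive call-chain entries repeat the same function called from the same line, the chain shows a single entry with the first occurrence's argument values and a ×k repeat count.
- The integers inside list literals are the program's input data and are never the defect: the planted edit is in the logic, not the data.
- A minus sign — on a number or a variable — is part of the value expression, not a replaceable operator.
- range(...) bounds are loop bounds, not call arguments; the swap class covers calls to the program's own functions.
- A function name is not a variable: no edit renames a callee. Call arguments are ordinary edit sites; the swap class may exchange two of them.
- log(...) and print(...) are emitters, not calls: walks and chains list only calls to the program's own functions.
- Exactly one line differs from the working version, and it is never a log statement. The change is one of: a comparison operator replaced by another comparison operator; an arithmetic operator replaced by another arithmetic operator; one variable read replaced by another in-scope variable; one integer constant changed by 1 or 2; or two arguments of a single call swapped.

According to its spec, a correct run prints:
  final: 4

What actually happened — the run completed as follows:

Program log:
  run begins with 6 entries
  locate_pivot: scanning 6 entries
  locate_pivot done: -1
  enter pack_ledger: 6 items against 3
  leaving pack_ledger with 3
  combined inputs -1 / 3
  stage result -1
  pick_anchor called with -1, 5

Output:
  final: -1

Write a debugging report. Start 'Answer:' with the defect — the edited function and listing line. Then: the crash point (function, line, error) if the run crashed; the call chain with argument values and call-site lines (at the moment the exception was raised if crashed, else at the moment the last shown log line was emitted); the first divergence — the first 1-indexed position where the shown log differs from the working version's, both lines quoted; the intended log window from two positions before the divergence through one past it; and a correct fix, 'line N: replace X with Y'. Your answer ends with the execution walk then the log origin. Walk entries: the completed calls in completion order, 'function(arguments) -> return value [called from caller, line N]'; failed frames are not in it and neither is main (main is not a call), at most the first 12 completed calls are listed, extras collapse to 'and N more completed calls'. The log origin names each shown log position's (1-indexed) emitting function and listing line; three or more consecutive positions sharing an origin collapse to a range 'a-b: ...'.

Answer: the defect is in pick_anchor at line 35.
Key fact: Every logged value matches the working version; the printed result is what differs.
Call chain: main -> pick_anchor(-1, 5) (called at line 44).
First divergence: there is none — every log position agrees.
Execution walk:
  locate_pivot([7, 10, -1, 3, 4, 3]) -> -1  [called from collect_span, line 26]
  pack_ledger([7, 10, -1, 3, 4, 3], 3) -> 3  [called from collect_span, line 27]
  collect_span([7, 10, -1, 3, 4, 3], 3) -> -1  [called from main, line 42]
  pick_anchor(-1, 5) -> -1  [called from main, line 44]
Log origins:
  1: emitted by main (line 41)
  2: emitted by locate_pivot (line 2)
  3: emitted by locate_pivot (line 7)
  4: emitted by pack_ledger (line 11)
  5: emitted by pack_ledger (line 16)
  6: emitted by collect_span (line 28)
  7: emitted by main (line 43)
  8: emitted by pick_anchor (line 33)
A correct fix: line 35: replace `//` with `%`.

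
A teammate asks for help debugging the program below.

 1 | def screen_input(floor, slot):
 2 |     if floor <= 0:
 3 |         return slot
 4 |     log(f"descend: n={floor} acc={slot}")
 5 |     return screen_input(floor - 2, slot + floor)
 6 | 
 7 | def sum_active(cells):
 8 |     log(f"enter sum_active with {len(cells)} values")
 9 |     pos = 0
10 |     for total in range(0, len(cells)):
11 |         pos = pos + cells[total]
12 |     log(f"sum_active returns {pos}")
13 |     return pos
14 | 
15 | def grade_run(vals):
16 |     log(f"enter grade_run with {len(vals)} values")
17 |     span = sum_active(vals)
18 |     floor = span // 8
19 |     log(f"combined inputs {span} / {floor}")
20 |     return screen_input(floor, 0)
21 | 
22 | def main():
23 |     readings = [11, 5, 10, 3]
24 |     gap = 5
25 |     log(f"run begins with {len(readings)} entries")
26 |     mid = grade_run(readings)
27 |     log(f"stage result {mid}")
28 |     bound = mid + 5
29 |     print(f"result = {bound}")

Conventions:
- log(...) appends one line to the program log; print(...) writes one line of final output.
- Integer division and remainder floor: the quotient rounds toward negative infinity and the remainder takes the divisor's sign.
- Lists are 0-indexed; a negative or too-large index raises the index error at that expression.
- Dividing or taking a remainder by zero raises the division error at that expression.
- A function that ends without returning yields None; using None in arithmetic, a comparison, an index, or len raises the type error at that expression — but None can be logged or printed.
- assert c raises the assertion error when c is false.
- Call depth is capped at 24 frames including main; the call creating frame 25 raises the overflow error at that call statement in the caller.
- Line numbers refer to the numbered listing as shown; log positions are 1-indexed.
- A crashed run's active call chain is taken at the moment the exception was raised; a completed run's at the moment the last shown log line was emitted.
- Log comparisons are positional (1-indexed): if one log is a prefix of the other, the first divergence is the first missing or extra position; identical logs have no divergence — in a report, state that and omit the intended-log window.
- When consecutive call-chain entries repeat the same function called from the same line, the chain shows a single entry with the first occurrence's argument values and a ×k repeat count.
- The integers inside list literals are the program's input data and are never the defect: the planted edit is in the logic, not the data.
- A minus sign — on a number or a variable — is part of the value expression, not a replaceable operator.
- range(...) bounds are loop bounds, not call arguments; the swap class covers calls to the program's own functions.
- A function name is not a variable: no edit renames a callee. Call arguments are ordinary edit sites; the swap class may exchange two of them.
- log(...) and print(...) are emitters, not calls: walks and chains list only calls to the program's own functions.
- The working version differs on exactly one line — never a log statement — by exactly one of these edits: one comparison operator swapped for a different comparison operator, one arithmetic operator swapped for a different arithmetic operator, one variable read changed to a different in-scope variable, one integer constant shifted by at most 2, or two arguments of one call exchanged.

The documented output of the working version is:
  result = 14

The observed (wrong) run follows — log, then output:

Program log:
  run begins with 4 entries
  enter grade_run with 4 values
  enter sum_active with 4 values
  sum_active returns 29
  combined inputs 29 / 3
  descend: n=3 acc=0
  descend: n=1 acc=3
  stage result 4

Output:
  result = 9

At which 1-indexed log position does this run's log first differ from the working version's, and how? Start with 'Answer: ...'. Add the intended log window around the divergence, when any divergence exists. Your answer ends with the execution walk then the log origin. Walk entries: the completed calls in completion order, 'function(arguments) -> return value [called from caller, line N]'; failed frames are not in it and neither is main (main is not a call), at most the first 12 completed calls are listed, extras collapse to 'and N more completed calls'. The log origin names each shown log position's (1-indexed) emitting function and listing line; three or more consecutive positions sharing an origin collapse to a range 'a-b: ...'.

Answer: position 5 — the shown line 'combined inputs 29 / 3' should read 'combined inputs 29 / 5'.
Intended log window:
  3: enter sum_active with 4 values
  4: sum_active returns 29
  5: combined inputs 29 / 5
  6: descend: n=5 acc=0
Execution walk:
  sum_active([11, 5, 10, 3]) -> 29  [called from grade_run, line 17]
  screen_input(-1, 4) -> 4  [called from screen_input, line 5]
  screen_input(1, 3) -> 4  [called from screen_input, line 5]
  screen_input(3, 0) -> 4  [called from grade_run, line 20]
  grade_run([11, 5, 10, 3]) -> 4  [called from main, line 26]
Log origins:
  1: from main, line 25
  2: from grade_run, line 16
  3: from sum_active, line 8
  4: from sum_active, line 12
  5: from grade_run, line 19
  6: from screen_input, line 4
  7: from screen_input, line 4
  8: from main, line 27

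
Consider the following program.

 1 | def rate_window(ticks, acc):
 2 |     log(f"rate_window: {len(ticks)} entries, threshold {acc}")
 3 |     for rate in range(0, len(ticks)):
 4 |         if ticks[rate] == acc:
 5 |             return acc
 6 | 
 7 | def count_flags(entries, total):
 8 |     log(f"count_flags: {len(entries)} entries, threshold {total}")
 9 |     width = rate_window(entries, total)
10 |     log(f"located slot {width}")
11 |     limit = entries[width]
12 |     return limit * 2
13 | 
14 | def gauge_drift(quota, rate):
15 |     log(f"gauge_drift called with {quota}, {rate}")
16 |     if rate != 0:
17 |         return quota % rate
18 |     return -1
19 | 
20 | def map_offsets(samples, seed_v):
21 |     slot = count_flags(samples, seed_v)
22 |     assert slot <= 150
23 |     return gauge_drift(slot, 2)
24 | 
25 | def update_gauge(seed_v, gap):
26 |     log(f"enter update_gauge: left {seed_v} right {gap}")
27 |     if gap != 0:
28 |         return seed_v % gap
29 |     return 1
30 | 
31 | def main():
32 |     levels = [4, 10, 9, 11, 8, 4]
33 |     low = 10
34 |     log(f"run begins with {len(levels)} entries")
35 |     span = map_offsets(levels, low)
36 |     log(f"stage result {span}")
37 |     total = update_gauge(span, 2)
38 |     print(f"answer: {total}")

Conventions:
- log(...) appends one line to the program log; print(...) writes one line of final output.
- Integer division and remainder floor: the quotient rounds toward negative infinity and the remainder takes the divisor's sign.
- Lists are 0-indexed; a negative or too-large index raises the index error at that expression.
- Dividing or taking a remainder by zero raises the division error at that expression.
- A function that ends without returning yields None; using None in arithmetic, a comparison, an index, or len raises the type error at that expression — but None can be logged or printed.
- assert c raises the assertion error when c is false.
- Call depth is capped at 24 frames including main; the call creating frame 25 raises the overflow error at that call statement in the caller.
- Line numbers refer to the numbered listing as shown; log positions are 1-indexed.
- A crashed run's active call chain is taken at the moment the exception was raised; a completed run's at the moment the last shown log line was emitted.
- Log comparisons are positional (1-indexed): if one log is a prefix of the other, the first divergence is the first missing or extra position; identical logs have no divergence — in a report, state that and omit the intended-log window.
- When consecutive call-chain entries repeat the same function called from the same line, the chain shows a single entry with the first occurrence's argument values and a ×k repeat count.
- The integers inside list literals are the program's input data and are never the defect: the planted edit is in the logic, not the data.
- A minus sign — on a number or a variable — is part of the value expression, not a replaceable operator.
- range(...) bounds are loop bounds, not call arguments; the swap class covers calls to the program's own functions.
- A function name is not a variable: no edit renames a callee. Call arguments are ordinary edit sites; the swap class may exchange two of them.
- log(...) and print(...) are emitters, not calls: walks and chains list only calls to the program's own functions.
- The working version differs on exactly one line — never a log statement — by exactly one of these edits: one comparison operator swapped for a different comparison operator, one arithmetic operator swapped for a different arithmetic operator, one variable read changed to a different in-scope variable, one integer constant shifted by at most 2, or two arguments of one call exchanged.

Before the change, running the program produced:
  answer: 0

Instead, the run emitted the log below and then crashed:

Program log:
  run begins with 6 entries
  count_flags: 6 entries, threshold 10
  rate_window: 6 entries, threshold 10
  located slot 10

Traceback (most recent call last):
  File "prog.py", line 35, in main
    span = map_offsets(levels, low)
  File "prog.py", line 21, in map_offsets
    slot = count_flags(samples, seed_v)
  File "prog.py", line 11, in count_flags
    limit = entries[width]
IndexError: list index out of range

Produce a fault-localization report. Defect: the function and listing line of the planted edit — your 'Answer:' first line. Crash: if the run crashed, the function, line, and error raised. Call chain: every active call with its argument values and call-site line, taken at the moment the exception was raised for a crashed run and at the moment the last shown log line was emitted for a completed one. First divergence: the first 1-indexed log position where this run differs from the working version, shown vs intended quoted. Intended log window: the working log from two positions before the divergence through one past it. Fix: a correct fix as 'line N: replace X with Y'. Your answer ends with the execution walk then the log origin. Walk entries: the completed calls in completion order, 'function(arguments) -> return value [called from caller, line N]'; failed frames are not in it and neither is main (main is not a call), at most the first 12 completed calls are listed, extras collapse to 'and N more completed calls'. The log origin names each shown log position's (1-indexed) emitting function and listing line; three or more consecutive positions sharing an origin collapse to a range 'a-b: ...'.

Answer: the defect is in rate_window at line 5.
Key fact: Position 4 is the first bad log line: 'located slot 10' should read 'located slot 1'.
Crash: count_flags, line 11, IndexError.
Call chain: main -> map_offsets([4, 10, 9, 11, 8, 4], 10) (called at line 35) -> count_flags([4, 10, 9, 11, 8, 4], 10) (called at line 21).
First divergence: position 4 — shown 'located slot 10', intended 'located slot 1'.
Intended log window:
  2: count_flags: 6 entries, threshold 10
  3: rate_window: 6 entries, threshold 10
  4: located slot 1
  5: gauge_drift called with 20, 2
Execution walk:
  rate_window([4, 10, 9, 11, 8, 4], 10) -> 10  [called from count_flags, line 9]
Log line origins:
  1 — main, line 34
  2 — count_flags, line 8
  3 — rate_window, line 2
  4 — count_flags, line 10
A correct fix: line 5: replace `acc` with `rate`.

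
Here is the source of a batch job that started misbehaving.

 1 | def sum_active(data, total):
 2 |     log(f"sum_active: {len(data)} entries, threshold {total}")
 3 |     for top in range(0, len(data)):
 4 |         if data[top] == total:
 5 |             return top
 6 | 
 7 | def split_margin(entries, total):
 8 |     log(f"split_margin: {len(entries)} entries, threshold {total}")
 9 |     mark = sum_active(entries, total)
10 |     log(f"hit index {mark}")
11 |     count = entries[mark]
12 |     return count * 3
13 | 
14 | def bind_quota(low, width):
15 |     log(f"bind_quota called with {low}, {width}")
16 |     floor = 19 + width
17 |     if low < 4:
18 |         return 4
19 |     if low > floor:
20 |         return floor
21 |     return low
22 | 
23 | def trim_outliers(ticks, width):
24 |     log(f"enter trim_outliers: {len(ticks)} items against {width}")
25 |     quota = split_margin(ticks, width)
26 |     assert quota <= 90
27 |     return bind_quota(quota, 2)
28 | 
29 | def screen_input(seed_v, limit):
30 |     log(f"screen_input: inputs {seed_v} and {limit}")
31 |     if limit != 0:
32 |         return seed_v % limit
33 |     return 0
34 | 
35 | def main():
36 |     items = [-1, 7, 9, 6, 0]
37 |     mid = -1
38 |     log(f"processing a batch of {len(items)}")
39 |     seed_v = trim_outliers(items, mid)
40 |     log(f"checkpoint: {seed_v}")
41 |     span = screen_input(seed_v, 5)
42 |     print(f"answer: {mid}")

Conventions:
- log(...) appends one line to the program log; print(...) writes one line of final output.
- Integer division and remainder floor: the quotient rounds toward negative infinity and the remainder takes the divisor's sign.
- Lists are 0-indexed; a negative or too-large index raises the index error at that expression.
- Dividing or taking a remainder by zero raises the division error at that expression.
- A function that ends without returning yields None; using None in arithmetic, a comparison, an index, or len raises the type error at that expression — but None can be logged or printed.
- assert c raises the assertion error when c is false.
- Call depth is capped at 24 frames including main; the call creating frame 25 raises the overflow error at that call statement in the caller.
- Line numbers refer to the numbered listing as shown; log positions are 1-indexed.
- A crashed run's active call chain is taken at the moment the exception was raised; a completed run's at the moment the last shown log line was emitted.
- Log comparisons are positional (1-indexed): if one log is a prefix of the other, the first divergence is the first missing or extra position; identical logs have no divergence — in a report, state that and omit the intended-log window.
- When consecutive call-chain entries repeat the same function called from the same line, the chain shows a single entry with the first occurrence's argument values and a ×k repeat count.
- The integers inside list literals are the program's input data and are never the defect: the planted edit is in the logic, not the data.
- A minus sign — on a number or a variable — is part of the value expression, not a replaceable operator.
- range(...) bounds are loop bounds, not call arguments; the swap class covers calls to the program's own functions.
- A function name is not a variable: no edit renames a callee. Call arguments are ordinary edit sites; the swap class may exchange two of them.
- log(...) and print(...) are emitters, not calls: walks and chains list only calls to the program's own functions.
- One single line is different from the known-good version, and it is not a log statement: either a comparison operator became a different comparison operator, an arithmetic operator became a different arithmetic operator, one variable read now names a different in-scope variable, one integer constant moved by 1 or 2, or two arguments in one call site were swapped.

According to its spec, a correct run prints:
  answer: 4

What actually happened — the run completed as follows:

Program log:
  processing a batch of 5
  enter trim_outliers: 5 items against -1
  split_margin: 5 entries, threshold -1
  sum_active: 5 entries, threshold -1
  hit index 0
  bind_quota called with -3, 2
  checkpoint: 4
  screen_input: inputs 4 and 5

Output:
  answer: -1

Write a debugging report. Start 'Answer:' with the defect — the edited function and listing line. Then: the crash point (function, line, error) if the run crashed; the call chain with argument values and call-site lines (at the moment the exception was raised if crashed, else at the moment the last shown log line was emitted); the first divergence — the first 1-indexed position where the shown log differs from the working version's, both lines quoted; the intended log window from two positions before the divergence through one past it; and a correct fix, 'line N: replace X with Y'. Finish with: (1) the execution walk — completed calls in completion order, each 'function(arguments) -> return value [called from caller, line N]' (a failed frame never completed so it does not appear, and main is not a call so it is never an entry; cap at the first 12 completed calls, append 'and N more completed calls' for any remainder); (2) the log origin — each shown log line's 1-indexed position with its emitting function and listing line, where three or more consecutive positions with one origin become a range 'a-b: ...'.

Answer: the defect is in main at line 42.
Core observation: Every logged value matches the working version; the printed result is what differs.
Call chain: main -> screen_input(4, 5) (called at line 41).
First divergence: none (the log streams are identical).
Execution walk:
  sum_active([-1, 7, 9, 6, 0], -1) -> 0  [called from split_margin, line 9]
  split_margin([-1, 7, 9, 6, 0], -1) -> -3  [called from trim_outliers, line 25]
  bind_quota(-3, 2) -> 4  [called from trim_outliers, line 27]
  trim_outliers([-1, 7, 9, 6, 0], -1) -> 4  [called from main, line 39]
  screen_input(4, 5) -> 4  [called from main, line 41]
Log line origins:
  1: emitted by main (line 38)
  2: emitted by trim_outliers (line 24)
  3: emitted by split_margin (line 8)
  4: emitted by sum_active (line 2)
  5: emitted by split_margin (line 10)
  6: emitted by bind_quota (line 15)
  7: emitted by main (line 40)
  8: emitted by screen_input (line 30)
A correct fix: line 42: replace `mid` with `span`.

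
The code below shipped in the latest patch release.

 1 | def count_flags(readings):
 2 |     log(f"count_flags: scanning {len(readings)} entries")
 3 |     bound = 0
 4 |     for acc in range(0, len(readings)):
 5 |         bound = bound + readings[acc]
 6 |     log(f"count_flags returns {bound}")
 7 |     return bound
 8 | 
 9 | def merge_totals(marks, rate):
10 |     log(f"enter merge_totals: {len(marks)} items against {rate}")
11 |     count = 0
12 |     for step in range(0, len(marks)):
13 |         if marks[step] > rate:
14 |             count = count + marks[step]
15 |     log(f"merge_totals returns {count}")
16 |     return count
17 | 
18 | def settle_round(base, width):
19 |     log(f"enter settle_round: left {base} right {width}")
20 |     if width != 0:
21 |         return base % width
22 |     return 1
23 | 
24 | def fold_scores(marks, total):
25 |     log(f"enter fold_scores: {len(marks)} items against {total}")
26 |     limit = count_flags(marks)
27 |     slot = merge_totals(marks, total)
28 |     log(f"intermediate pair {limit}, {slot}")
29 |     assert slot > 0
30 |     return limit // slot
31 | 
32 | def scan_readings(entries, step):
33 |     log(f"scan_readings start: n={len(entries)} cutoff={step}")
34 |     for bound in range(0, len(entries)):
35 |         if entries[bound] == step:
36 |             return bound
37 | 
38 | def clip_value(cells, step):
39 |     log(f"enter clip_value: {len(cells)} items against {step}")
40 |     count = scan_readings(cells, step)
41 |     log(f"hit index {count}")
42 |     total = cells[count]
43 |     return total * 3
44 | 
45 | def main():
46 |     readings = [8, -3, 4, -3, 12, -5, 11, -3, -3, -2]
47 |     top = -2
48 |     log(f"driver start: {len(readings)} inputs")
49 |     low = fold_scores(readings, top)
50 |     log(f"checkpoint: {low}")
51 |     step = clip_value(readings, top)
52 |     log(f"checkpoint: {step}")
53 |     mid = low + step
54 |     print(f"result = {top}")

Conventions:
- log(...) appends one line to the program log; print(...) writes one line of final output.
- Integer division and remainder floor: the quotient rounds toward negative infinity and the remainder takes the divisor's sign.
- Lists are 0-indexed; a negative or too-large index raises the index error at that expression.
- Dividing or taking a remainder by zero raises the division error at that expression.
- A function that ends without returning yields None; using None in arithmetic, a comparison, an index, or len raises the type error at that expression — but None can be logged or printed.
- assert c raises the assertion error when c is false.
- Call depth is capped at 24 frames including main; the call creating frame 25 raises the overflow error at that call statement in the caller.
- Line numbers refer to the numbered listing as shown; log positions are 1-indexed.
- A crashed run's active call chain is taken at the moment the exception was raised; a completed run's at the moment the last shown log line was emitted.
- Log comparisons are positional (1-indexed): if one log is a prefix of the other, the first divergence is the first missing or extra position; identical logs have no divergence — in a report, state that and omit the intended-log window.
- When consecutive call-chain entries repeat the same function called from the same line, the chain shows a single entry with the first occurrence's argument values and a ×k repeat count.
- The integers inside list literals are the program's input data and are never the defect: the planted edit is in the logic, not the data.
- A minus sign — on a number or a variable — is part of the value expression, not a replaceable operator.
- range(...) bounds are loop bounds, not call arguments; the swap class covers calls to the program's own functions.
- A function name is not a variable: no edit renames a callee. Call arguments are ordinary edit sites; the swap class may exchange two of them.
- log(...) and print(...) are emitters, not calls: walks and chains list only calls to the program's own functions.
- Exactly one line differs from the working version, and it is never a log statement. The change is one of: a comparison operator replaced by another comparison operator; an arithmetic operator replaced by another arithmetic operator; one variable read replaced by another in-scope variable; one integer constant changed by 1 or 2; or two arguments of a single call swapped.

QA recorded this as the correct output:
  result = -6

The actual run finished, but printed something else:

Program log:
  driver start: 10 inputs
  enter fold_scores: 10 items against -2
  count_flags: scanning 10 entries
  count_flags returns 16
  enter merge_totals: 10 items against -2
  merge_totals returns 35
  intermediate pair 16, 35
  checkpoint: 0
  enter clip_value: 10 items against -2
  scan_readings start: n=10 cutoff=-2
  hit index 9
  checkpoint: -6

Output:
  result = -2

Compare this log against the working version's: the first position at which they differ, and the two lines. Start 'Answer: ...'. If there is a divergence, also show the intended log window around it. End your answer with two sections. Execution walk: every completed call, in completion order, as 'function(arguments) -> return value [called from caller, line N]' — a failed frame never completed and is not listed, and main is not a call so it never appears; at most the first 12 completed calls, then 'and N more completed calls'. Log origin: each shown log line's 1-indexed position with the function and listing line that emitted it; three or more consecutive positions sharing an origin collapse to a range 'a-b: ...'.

Answer: none — the logs agree in full.
Execution walk:
  count_flags([8, -3, 4, -3, 12, -5, 11, -3, -3, -2]) -> 16  [called from fold_scores, line 26]
  merge_totals([8, -3, 4, -3, 12, -5, 11, -3, -3, -2], -2) -> 35  [called from fold_scores, line 27]
  fold_scores([8, -3, 4, -3, 12, -5, 11, -3, -3, -2], -2) -> 0  [called from main, line 49]
  scan_readings([8, -3, 4, -3, 12, -5, 11, -3, -3, -2], -2) -> 9  [called from clip_value, line 40]
  clip_value([8, -3, 4, -3, 12, -5, 11, -3, -3, -2], -2) -> -6  [called from main, line 51]
Origin of each log line:
  1: logged in main at line 48
  2: logged in fold_scores at line 25
  3: logged in count_flags at line 2
  4: logged in count_flags at line 6
  5: logged in merge_totals at line 10
  6: logged in merge_totals at line 15
  7: logged in fold_scores at line 28
  8: logged in main at line 50
  9: logged in clip_value at line 39
  10: logged in scan_readings at line 33
  11: logged in clip_value at line 41
  12: logged in main at line 52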